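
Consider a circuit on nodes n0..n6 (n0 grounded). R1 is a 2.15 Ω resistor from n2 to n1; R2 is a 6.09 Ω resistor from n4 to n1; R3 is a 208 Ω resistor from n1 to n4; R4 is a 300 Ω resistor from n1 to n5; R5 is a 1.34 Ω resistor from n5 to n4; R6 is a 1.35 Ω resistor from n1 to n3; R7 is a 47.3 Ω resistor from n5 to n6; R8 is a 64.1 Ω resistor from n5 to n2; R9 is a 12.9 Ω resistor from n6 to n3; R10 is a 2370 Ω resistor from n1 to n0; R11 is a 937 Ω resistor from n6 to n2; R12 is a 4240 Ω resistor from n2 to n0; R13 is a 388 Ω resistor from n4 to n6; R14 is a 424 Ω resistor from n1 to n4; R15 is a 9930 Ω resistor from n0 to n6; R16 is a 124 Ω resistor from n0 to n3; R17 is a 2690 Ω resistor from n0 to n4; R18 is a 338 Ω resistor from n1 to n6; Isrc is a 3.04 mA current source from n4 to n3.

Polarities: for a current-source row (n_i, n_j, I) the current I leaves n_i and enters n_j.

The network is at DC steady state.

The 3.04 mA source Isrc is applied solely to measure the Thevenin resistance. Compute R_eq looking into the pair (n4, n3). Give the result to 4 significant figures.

Element admittances at DC:
  Y(R1) = 0.4651 S between n2,n1
  Y(R2) = 0.1642 S between n4,n1
  Y(R3) = 0.004808 S between n1,n4
  Y(R4) = 0.003333 S between n1,n5
  Y(R5) = 0.7463 S between n5,n4
  Y(R6) = 0.7407 S between n1,n3
  Y(R7) = 0.02114 S between n5,n6
  Y(R8) = 0.01560 S between n5,n2
  Y(R9) = 0.07752 S between n6,n3
  Y(R10) = 0.0004219 S between n1,n0
  Y(R11) = 0.001067 S between n6,n2
  Y(R12) = 0.0002358 S between n2,n0
  Y(R13) = 0.002577 S between n4,n6
  Y(R14) = 0.002358 S between n1,n4
  Y(R15) = 0.0001007 S between n0,n6
  Y(R16) = 0.008065 S between n0,n3
  Y(R17) = 0.0003717 S between n0,n4
  Y(R18) = 0.002959 S between n1,n6
  Isrc: injects 0.00304 A into n3 (from n4)
Assemble and solve the 6×6 MNA system:
  V(n1)=-0.002619  V(n2)=-0.003061  V(n3)=0.001048  V(n4)=-0.01700  V(n5)=-0.01629  V(n6)=-0.003018

R_eq = 5.938 Ω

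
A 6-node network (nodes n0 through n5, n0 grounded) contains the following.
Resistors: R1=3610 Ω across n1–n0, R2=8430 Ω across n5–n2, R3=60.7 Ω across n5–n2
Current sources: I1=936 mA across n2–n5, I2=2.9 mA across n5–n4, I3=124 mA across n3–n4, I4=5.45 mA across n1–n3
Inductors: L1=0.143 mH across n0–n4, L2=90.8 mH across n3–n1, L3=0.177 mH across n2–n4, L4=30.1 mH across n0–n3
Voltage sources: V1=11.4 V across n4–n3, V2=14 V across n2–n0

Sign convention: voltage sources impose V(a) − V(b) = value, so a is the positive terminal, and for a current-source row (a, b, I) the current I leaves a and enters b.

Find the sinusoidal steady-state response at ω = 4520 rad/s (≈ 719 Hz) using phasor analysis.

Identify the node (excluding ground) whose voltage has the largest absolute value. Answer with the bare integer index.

5

MNA unknowns: 5 node voltages V₁..V_5 plus 2 source currents (V1, V2)
R1: Y=0.0002770+0.000j on G[1,0]
I1: z[2]−=0.936, z[5]+=0.936
I2: z[5]−=0.0029, z[4]+=0.0029
L1: Y=0.000-1.547j on G[0,4]
I3: z[3]−=0.124, z[4]+=0.124
L2: Y=0.000-0.002437j on G[3,1]
I4: z[1]−=0.00545, z[3]+=0.00545
R2: Y=0.0001186+0.000j on G[5,2]
L3: Y=0.000-1.250j on G[2,4]
L4: Y=0.000-0.007350j on G[0,3]
R3: Y=0.01647+0.000j on G[5,2]
V1: row V4−V3=11.4, i_V1 at 4,3
V2: row V2−V0=14, i_V2 at 2,0
solve → V1=-5.316-1.631j, V2=14.00+0.000j, V3=-5.130+0.001559j, V4=6.270+0.001559j, V5=70.23+0.000j
aux → i_V1=0.1225+0.03726j, i_V2=-0.0009511+9.663j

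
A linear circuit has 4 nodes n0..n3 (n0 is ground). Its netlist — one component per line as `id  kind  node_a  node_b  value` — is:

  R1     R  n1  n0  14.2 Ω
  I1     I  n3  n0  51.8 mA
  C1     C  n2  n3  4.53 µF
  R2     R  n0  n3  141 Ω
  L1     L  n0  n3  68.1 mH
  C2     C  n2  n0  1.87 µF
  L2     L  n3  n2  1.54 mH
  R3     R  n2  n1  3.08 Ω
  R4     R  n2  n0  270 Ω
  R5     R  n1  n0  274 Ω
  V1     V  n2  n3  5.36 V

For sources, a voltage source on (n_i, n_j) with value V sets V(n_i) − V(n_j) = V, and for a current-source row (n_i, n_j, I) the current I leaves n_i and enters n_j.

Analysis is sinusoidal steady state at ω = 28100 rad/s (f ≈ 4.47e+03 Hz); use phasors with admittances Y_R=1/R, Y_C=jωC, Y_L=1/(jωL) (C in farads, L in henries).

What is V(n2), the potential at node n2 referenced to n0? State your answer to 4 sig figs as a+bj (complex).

Apply KCL at each of the 3 non-ground nodes and solve the resulting linear system.
Node n1: branches {R1, R3, R5} → V_1 = -0.1181+0.05433j
Node n2: branches {C1, C2, L2, R3, R4, V1} → V_2 = -0.1450+0.06673j
Node n3: branches {I1, C1, R2, L1, L2, V1} → V_3 = -5.505+0.06673j
Source currents: i(V1)=0.01279-0.5551j

-0.1450+0.06673j V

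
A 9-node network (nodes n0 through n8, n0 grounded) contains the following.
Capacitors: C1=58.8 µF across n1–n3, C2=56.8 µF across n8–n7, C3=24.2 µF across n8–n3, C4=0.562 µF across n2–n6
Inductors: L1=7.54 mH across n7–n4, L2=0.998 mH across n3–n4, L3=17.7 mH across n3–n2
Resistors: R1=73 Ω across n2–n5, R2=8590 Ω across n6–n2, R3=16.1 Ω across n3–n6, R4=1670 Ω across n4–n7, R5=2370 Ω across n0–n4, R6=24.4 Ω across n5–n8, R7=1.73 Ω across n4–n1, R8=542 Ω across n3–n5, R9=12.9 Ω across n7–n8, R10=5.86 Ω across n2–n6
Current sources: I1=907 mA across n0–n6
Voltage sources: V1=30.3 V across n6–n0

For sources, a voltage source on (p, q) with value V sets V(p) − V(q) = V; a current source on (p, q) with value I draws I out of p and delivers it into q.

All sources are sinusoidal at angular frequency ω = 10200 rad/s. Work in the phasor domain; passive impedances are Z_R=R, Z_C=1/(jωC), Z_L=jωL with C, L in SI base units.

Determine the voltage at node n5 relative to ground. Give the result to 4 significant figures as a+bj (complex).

Element admittances at ω=10200 rad/s:
  Y(C1) = 0.000+0.5998j S between n1,n3
  Y(L1) = 0.000-0.01300j S between n7,n4
  Y(R1) = 0.01370+0.000j S between n2,n5
  Y(R2) = 0.0001164+0.000j S between n6,n2
  Y(C2) = 0.000+0.5794j S between n8,n7
  Y(R3) = 0.06211+0.000j S between n3,n6
  Y(R4) = 0.0005988+0.000j S between n4,n7
  Y(R5) = 0.0004219+0.000j S between n0,n4
  Y(C3) = 0.000+0.2468j S between n8,n3
  Y(R6) = 0.04098+0.000j S between n5,n8
  Y(R7) = 0.5780+0.000j S between n4,n1
  Y(C4) = 0.000+0.005732j S between n2,n6
  Y(R8) = 0.001845+0.000j S between n3,n5
  Y(R9) = 0.07752+0.000j S between n7,n8
  Y(R10) = 0.1706+0.000j S between n2,n6
  Y(L2) = 0.000-0.09824j S between n3,n4
  Y(L3) = 0.000-0.005539j S between n3,n2
  I1: injects 0.907 A into n6 (from n0)
  V1: constraint V(n6)−V(n0) = 30.3
Assemble and solve the 9×9 MNA system:
  V(n1)=30.12+0.01375j  V(n2)=30.29+0.004327j  V(n3)=30.12-0.01100j  V(n4)=30.09+0.007539j  V(n5)=30.17-0.01298j  V(n6)=30.30+0.000j  V(n7)=30.13-0.01931j  V(n8)=30.13-0.01886j
  i(V1)=0.8943-3.181e-06j

30.17-0.01298j V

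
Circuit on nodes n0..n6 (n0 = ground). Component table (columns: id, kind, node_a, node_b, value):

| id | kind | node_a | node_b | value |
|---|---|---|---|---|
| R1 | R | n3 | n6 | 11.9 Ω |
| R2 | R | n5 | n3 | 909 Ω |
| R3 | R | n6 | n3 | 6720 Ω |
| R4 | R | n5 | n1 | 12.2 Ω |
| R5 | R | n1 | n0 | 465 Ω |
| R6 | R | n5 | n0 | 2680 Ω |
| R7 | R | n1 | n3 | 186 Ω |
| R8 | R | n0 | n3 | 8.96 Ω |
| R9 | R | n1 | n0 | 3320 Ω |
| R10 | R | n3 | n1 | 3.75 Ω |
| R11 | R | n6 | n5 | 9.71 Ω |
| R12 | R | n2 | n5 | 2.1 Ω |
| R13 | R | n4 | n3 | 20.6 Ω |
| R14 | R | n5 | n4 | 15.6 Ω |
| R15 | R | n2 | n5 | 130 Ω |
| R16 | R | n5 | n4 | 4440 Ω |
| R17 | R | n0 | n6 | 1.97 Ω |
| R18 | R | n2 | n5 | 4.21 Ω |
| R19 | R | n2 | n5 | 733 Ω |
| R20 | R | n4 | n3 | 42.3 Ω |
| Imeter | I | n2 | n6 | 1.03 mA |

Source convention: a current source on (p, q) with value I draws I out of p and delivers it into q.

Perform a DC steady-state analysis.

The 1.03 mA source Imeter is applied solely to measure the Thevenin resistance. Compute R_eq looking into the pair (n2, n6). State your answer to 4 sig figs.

R_eq = 7.381 Ω

Apply KCL at each of the 6 non-ground nodes and solve the resulting linear system.
Node n1: branches {R4, R5, R7, R9, R10} → V_1 = -0.002692
Node n2: branches {R12, R15, R18, R19, Imeter} → V_2 = -0.007192
Node n3: branches {R1, R2, R3, R7, R8, R10, R13, R20} → V_3 = -0.001790
Node n4: branches {R13, R14, R16, R20} → V_4 = -0.003664
Node n5: branches {R2, R4, R6, R11, R12, R14, R15, R16, R18, R19} → V_5 = -0.005767
Node n6: branches {R1, R3, R11, R17, Imeter} → V_6 = 0.0004108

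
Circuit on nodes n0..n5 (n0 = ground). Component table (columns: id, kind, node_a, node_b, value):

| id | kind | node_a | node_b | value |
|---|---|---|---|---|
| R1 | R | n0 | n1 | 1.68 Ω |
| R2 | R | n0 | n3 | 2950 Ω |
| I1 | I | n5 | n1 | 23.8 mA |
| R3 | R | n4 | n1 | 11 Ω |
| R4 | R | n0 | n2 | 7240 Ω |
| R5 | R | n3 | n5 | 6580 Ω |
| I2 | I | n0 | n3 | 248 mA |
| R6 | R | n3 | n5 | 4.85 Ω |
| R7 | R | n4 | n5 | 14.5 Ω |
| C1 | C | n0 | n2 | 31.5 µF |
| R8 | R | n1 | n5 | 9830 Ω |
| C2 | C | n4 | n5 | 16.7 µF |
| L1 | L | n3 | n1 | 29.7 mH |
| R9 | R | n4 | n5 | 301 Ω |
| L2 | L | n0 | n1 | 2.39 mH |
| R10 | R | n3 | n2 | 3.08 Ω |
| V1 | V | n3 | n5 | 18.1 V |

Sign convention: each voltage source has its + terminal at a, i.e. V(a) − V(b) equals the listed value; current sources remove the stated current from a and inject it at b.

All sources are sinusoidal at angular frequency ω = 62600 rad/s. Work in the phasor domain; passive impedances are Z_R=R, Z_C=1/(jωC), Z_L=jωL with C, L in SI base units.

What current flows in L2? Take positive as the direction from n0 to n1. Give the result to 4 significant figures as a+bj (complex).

MNA unknowns: 5 node voltages V₁..V_5 plus 1 source current (V1)
R1: Y=0.5952+0.000j on G[0,1]
R2: Y=0.0003390+0.000j on G[0,3]
I1: z[5]−=0.0238, z[1]+=0.0238
R3: Y=0.09091+0.000j on G[4,1]
R4: Y=0.0001381+0.000j on G[0,2]
R5: Y=0.0001520+0.000j on G[3,5]
I2: z[0]−=0.248, z[3]+=0.248
R6: Y=0.2062+0.000j on G[3,5]
R7: Y=0.06897+0.000j on G[4,5]
C1: Y=0.000+1.972j on G[0,2]
R8: Y=0.0001017+0.000j on G[1,5]
C2: Y=0.000+1.045j on G[4,5]
L1: Y=0.000-0.0005379j on G[3,1]
R9: Y=0.003322+0.000j on G[4,5]
L2: Y=0.000-0.006684j on G[0,1]
R10: Y=0.3247+0.000j on G[3,2]
V1: row V3−V5=18.1, i_V1 at 3,5
solve → V1=-1.796-0.2031j, V2=0.05531-0.6678j, V3=4.111-0.3322j, V4=-13.82-1.366j, V5=-13.99-0.3322j
aux → i_V1=-4.805-0.1057j

0.001357-0.01200j A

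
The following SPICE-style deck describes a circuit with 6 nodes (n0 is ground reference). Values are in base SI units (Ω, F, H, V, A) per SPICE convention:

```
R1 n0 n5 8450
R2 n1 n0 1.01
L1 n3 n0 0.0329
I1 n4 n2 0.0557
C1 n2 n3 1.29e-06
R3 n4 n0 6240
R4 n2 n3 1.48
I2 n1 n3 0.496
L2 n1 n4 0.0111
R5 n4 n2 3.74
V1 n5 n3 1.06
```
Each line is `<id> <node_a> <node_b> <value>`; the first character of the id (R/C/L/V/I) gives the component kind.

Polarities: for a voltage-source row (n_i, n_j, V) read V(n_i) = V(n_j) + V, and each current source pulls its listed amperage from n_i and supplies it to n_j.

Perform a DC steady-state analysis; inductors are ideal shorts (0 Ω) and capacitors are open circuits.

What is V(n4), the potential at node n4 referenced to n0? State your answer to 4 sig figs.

Element admittances at DC:
  Y(R1) = 0.0001183 S between n0,n5
  Y(R2) = 0.9901 S between n1,n0
  L1: short n3↔n0 (DC inductor)
  I1: injects 0.0557 A into n2 (from n4)
  Y(C1) = 0.000 S between n2,n3
  Y(R3) = 0.0001603 S between n4,n0
  Y(R4) = 0.6757 S between n2,n3
  I2: injects 0.496 A into n3 (from n1)
  L2: short n1↔n4 (DC inductor)
  Y(R5) = 0.2674 S between n4,n2
  V1: constraint V(n5)−V(n3) = 1.06
Assemble and solve the 8×8 MNA system:
  V(n1)=-0.4535  V(n2)=-0.06950  V(n3)=0.000  V(n4)=-0.4535  V(n5)=1.060
  i(L1)=0.4489  i(L2)=-0.04703  i(V1)=-0.0001254

-0.4535 V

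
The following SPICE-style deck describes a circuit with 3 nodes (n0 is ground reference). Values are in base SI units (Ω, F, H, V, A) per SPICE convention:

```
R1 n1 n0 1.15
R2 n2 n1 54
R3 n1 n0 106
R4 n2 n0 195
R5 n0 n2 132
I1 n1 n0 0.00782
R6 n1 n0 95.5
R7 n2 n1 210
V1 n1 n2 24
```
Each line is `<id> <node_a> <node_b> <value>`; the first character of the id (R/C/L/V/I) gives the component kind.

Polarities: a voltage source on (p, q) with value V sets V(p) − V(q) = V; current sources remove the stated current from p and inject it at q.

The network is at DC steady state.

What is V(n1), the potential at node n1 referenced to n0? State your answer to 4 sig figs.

0.3293 V

Apply KCL at each of the 2 non-ground nodes and solve the resulting linear system.
Node n1: branches {R1, R2, R3, I1, R6, R7, V1} → V_1 = 0.3293
Node n2: branches {R2, R4, R5, R7, V1} → V_2 = -23.67
Source currents: i(V1)=-0.8594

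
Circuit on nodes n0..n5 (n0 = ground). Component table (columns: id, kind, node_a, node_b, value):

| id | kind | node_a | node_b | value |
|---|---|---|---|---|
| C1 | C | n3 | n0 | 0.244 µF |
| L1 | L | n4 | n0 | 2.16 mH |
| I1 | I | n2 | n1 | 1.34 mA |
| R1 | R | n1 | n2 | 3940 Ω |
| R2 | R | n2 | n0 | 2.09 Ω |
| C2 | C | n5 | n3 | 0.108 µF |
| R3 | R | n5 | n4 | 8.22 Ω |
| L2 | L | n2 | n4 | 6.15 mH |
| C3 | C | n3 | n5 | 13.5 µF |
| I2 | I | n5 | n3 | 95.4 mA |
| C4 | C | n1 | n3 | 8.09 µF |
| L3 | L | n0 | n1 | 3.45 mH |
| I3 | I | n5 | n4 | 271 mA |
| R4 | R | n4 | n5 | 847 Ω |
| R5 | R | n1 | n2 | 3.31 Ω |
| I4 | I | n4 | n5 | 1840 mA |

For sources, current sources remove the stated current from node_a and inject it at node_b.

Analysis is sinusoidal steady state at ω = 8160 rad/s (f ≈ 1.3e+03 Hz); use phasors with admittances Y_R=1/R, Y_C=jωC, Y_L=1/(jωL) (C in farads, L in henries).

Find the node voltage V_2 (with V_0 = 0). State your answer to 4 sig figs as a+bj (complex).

Apply KCL at each of the 5 non-ground nodes and solve the resulting linear system.
Node n1: branches {I1, R1, C4, L3, R5} → V_1 = 2.608+2.710j
Node n2: branches {I1, R1, R2, L2, R5} → V_2 = 0.7696+0.9072j
Node n3: branches {C1, C2, C3, I2, C4} → V_3 = 9.464-7.147j
Node n4: branches {L1, R3, L2, I3, R4, I4} → V_4 = 6.350-8.438j
Node n5: branches {C2, R3, C3, I2, I3, R4, I4} → V_5 = 13.71-12.28j

0.7696+0.9072j V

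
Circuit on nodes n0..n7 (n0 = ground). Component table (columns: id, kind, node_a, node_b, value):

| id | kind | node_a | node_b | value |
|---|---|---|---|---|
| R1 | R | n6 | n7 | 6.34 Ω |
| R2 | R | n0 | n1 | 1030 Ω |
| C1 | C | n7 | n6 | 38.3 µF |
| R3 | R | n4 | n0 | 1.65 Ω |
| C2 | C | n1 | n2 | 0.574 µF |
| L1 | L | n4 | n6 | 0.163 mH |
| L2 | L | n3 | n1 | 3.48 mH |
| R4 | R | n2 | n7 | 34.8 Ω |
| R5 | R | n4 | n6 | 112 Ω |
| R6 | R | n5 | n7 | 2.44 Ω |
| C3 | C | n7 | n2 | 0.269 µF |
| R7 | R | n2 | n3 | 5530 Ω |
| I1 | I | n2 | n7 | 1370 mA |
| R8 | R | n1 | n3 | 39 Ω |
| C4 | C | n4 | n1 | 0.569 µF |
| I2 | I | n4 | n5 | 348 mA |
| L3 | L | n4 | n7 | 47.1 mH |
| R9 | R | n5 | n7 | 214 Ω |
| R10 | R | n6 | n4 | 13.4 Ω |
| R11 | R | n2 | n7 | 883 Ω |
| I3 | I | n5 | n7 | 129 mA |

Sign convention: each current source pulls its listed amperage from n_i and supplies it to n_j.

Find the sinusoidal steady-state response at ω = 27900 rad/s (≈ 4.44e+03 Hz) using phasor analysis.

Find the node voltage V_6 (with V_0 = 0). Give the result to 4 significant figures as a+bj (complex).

Apply KCL at each of the 7 non-ground nodes and solve the resulting linear system.
Node n1: branches {R2, C2, L2, R8, C4} → V_1 = -18.05+9.709j
Node n2: branches {C2, R4, C3, R7, I1, R11} → V_2 = -35.50+20.25j
Node n3: branches {L2, R7, R8} → V_3 = -18.18+9.731j
Node n4: branches {R3, L1, R5, C4, I2, L3, R10} → V_4 = 0.02891-0.01555j
Node n5: branches {R6, I2, R9, I3} → V_5 = 0.5612+2.026j
Node n6: branches {R1, C1, L1, R5, R10} → V_6 = -0.2914+2.463j
Node n7: branches {R1, C1, R4, R6, C3, I1, L3, R9, R11, I3} → V_7 = 0.03288+2.026j

-0.2914+2.463j V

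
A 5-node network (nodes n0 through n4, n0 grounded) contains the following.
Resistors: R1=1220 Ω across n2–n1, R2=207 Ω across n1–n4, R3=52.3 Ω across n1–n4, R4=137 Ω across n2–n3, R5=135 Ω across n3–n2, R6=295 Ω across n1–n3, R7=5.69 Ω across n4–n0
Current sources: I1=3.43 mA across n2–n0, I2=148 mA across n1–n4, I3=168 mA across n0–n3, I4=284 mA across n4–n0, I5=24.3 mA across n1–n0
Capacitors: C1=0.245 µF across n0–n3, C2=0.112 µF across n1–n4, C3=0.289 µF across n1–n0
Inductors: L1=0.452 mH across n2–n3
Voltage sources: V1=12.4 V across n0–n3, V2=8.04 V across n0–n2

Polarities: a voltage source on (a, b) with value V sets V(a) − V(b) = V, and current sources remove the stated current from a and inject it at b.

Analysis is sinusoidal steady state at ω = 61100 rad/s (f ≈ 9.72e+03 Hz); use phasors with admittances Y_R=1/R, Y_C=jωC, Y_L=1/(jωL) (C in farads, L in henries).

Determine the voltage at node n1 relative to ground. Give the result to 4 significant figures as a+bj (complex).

-5.223+4.546j V

Apply KCL at each of the 4 non-ground nodes and solve the resulting linear system.
Node n1: branches {R1, R2, R3, I2, R6, I5, C2, C3} → V_1 = -5.223+4.546j
Node n2: branches {R1, R4, I1, R5, L1, V2} → V_2 = -8.040+0.000j
Node n3: branches {R4, C1, R5, I3, R6, L1, V1} → V_3 = -12.40+0.000j
Node n4: branches {R2, R3, I2, I4, R7, C2} → V_4 = -1.449+0.4159j
Source currents: i(V1)=-0.2564-0.04316j, i(V2)=0.06524-0.1616j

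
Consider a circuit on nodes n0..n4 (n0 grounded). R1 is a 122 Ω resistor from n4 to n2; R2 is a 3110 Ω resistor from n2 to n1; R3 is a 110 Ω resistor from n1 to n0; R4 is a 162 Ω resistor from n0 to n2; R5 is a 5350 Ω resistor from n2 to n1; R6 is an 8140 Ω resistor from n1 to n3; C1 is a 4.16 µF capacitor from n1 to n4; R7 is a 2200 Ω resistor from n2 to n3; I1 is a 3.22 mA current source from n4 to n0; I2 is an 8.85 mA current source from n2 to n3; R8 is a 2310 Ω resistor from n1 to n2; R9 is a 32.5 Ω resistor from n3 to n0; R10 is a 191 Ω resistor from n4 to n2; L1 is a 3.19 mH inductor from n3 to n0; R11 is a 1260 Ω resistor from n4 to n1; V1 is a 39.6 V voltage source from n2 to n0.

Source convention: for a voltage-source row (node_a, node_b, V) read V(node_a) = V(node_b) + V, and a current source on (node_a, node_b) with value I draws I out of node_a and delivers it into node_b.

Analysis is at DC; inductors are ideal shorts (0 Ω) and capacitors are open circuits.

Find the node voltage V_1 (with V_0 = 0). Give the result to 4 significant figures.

6.123 V

Apply KCL at each of the 4 non-ground nodes and solve the resulting linear system.
Node n1: branches {R2, R3, R5, R6, C1, R8, R11} → V_1 = 6.123
Node n2: branches {R1, R2, R4, R5, R7, I2, R8, R10, V1} → V_2 = 39.60
Node n3: branches {R6, R7, I2, R9, L1} → V_3 = 0.000
Node n4: branches {R1, C1, I1, R10, R11} → V_4 = 37.51
Source currents: i(L1)=0.02760, i(V1)=-0.3309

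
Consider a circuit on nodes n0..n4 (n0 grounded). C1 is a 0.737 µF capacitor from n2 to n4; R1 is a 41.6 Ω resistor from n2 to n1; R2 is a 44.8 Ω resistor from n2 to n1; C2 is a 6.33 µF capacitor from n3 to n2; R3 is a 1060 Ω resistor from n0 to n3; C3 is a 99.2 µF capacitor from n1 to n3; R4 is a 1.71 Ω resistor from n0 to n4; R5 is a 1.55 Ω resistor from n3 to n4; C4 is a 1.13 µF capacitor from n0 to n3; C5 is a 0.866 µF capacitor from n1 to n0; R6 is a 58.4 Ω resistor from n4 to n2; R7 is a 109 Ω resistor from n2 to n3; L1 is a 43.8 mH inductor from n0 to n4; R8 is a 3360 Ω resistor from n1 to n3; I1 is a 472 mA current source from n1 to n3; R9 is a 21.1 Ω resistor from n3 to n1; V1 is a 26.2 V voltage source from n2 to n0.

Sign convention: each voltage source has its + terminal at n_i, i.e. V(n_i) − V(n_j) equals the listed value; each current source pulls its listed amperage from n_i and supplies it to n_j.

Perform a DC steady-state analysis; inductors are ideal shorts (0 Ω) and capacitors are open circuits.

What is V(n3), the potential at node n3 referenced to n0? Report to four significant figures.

Apply KCL at each of the 4 non-ground nodes and solve the resulting linear system.
Node n1: branches {R1, R2, C3, C5, R8, I1, R9} → V_1 = 8.710
Node n2: branches {C1, R1, R2, C2, R6, R7, V1} → V_2 = 26.20
Node n3: branches {C2, R3, C3, R5, C4, R7, R8, I1, R9} → V_3 = 1.604
Node n4: branches {C1, R4, R5, R6, L1} → V_4 = 0.000
Source currents: i(L1)=-1.484, i(V1)=-1.485

1.604 V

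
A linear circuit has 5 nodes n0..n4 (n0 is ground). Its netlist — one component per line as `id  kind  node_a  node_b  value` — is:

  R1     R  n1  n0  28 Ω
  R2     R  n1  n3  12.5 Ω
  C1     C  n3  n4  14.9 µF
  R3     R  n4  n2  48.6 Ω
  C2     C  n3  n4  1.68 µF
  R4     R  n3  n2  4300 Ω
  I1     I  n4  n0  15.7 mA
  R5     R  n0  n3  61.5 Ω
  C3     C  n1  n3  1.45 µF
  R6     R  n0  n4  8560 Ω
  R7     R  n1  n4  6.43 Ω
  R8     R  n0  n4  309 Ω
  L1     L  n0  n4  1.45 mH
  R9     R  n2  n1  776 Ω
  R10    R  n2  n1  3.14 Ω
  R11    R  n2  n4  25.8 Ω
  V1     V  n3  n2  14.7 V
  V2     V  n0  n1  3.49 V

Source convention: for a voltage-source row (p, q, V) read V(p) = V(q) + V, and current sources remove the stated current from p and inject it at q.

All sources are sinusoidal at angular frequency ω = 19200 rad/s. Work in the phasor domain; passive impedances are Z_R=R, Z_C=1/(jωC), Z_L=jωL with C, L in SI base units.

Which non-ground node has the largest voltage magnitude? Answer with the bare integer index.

Apply KCL at each of the 4 non-ground nodes and solve the resulting linear system.
Node n1: branches {R1, R2, C3, R7, R9, R10, V2} → V_1 = -3.490+0.000j
Node n2: branches {R3, R4, R9, R10, R11, V1} → V_2 = -9.507-1.832j
Node n3: branches {R2, C1, C2, R4, R5, C3, V1} → V_3 = 5.193-1.832j
Node n4: branches {C1, R3, C2, I1, R6, R7, R8, L1, R11} → V_4 = 2.501+3.842j
Source currents: i(V1)=-2.640-0.9226j, i(V2)=0.1219-0.1067j

2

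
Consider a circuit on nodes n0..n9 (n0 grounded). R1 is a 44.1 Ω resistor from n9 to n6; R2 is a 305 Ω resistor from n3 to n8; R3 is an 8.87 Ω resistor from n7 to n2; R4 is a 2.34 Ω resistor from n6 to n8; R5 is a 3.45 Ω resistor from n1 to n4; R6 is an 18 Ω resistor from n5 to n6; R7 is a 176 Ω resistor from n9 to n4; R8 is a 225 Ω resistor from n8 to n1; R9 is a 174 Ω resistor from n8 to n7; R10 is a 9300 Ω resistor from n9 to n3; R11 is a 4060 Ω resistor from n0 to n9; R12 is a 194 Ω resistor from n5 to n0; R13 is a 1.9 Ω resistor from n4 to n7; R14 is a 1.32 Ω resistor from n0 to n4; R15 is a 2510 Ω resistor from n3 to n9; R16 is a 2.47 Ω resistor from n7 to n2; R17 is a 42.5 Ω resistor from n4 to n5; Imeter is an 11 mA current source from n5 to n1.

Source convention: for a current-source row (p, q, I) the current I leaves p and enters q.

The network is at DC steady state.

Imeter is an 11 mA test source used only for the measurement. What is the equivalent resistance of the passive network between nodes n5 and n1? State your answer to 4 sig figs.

MNA unknowns: 9 node voltages V₁..V_9
R1: Y=0.02268 on G[9,6]
R2: Y=0.003279 on G[3,8]
R3: Y=0.1127 on G[7,2]
R4: Y=0.4274 on G[6,8]
R5: Y=0.2899 on G[1,4]
R6: Y=0.05556 on G[5,6]
R7: Y=0.005682 on G[9,4]
R8: Y=0.004444 on G[8,1]
R9: Y=0.005747 on G[8,7]
R10: Y=0.0001075 on G[9,3]
R11: Y=0.0002463 on G[0,9]
R12: Y=0.005155 on G[5,0]
R13: Y=0.5263 on G[4,7]
R14: Y=0.7576 on G[0,4]
R15: Y=0.0003984 on G[3,9]
R16: Y=0.4049 on G[7,2]
R17: Y=0.02353 on G[4,5]
Imeter: z[5]−=0.011, z[1]+=0.011
solve → V1=0.03614, V2=-0.0003516, V3=-0.1999, V4=0.001883, V5=-0.2687, V6=-0.2103, V7=-0.0003516, V8=-0.2050, V9=-0.1669

R_eq = 27.71 Ω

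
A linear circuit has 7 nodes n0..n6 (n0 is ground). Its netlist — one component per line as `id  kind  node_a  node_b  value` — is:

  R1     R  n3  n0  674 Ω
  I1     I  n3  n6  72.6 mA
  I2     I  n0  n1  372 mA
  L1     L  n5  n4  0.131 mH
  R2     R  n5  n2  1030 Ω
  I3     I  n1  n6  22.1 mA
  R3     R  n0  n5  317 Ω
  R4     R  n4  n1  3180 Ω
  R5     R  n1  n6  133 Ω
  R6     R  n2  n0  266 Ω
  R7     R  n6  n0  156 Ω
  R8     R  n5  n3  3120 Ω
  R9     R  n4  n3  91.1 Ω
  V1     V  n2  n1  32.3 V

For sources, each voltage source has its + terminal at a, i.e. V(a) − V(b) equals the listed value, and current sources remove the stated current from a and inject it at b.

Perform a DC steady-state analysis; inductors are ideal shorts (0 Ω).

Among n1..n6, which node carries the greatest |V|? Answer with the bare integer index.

Apply KCL at each of the 6 non-ground nodes and solve the resulting linear system.
Node n1: branches {I2, I3, R4, R5, V1} → V_1 = 29.31
Node n2: branches {R2, R6, V1} → V_2 = 61.61
Node n3: branches {R1, I1, R8, R9} → V_3 = -4.932
Node n4: branches {L1, R4, R9} → V_4 = 0.8460
Node n5: branches {L1, R2, R3, R8} → V_5 = 0.8460
Node n6: branches {I1, I3, R5, R7} → V_6 = 22.62
Source currents: i(L1)=0.05448, i(V1)=-0.2906

2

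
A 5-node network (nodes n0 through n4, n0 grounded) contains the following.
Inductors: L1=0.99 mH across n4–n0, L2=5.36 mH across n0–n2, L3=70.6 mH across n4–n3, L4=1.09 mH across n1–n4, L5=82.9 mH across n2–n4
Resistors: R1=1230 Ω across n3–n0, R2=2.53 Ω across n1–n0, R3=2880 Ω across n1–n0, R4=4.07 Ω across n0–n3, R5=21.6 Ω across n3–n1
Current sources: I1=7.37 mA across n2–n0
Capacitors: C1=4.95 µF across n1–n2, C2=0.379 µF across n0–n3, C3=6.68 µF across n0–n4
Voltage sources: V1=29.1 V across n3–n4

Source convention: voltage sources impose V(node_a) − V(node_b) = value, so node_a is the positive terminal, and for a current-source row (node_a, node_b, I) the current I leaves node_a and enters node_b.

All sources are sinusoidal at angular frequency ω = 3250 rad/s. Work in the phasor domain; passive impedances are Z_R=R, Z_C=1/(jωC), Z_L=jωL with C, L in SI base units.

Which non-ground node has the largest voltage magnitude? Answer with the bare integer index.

Element admittances at ω=3250 rad/s:
  Y(L1) = 0.000-0.3108j S between n4,n0
  Y(L2) = 0.000-0.05741j S between n0,n2
  Y(R1) = 0.0008130+0.000j S between n3,n0
  I1: injects 0.00737 A into n0 (from n2)
  Y(R2) = 0.3953+0.000j S between n1,n0
  Y(L3) = 0.000-0.004358j S between n4,n3
  Y(R3) = 0.0003472+0.000j S between n1,n0
  Y(L4) = 0.000-0.2823j S between n1,n4
  Y(R4) = 0.2457+0.000j S between n0,n3
  Y(C1) = 0.000+0.01609j S between n1,n2
  Y(C2) = 0.000+0.001232j S between n0,n3
  Y(R5) = 0.04630+0.000j S between n3,n1
  Y(L5) = 0.000-0.003712j S between n2,n4
  Y(C3) = 0.000+0.02171j S between n0,n4
  V1: constraint V(n3)−V(n4) = 29.1
Assemble and solve the 5×5 MNA system:
  V(n1)=-5.154+0.9333j  V(n2)=1.181-1.381j  V(n3)=21.09-10.73j  V(n4)=-8.013-10.73j
  i(V1)=-6.426+3.285j

3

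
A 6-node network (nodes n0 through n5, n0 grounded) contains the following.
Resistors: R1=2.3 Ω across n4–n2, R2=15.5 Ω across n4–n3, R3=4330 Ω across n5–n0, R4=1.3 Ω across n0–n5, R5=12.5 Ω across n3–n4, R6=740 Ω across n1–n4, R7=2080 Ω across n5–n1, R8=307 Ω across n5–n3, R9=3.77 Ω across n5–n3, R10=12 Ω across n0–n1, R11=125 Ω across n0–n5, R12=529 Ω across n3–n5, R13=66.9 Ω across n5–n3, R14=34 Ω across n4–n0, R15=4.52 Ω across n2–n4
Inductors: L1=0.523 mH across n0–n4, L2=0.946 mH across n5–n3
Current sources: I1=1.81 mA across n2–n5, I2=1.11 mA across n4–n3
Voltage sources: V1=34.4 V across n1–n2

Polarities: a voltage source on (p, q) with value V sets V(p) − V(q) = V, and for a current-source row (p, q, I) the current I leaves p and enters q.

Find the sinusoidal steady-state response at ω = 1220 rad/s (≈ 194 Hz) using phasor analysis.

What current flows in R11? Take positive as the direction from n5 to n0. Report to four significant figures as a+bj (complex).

Apply KCL at each of the 5 non-ground nodes and solve the resulting linear system.
Node n1: branches {R6, R7, R10, V1} → V_1 = 30.25-1.405j
Node n2: branches {R1, I1, R15, V1} → V_2 = -4.149-1.405j
Node n3: branches {R2, R5, R8, R9, R12, L2, R13, I2} → V_3 = 0.1278-0.3437j
Node n4: branches {R1, L1, R2, R5, R6, I2, R14, R15} → V_4 = -0.2191-1.584j
Node n5: branches {R3, R4, R7, R8, R9, R11, R12, L2, I1, R13} → V_5 = -0.04199-0.2312j
Source currents: i(V1)=-2.577+0.1174j

-0.0003359-0.001850j A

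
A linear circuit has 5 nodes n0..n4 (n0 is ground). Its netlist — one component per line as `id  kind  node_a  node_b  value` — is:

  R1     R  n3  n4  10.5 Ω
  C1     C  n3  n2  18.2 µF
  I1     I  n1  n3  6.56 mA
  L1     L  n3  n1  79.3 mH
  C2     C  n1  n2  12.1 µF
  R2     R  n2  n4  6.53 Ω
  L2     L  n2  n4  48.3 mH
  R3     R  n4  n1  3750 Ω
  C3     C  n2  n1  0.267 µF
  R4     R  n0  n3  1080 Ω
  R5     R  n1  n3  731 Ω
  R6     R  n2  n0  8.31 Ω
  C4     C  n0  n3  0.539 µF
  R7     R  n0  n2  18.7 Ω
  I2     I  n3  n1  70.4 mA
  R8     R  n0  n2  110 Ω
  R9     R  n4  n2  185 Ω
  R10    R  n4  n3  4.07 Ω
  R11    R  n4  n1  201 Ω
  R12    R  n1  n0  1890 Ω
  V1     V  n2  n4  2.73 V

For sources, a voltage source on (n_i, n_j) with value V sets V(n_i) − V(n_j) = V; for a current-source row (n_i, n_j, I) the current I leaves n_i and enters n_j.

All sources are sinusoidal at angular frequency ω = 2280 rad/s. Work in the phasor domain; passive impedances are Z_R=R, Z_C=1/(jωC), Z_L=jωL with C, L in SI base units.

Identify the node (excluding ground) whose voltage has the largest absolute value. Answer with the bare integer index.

3

Apply KCL at each of the 4 non-ground nodes and solve the resulting linear system.
Node n1: branches {I1, L1, C2, R3, C3, R5, I2, R11, R12} → V_1 = 1.266-1.663j
Node n2: branches {C1, C2, R2, L2, C3, R6, R7, R8, R9, V1} → V_2 = 0.01297+0.02257j
Node n3: branches {R1, C1, I1, L1, R4, R5, C4, I2, R10} → V_3 = -2.876+0.3086j
Node n4: branches {R1, R2, L2, R3, R9, R10, R11, V1} → V_4 = -2.717+0.02257j
Source currents: i(V1)=-0.3995-0.06389j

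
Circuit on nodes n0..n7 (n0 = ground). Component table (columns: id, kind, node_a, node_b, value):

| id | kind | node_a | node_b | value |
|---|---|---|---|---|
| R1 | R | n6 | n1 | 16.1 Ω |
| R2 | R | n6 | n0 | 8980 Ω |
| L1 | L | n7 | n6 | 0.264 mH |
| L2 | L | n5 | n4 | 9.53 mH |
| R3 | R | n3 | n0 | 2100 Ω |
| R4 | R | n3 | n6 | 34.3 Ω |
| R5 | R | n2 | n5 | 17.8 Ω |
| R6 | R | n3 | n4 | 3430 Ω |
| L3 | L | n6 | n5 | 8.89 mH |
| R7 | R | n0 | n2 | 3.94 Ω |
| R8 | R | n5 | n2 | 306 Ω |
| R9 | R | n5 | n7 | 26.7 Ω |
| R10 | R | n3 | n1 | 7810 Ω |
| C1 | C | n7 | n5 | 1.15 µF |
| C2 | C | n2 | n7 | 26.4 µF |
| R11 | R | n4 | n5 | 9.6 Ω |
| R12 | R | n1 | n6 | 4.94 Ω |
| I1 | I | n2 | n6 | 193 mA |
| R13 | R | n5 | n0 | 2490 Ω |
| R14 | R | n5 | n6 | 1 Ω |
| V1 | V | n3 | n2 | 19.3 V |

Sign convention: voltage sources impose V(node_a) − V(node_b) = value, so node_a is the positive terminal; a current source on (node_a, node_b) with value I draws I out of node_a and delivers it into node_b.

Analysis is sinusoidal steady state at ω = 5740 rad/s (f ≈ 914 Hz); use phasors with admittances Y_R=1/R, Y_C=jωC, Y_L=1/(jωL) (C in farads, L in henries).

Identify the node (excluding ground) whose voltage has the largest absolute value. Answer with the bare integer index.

Apply KCL at each of the 7 non-ground nodes and solve the resulting linear system.
Node n1: branches {R1, R10, R12} → V_1 = 1.441-3.188j
Node n2: branches {R5, R7, R8, C2, I1, V1} → V_2 = -0.03894+0.006209j
Node n3: branches {R3, R4, R6, R10, V1} → V_3 = 19.26+0.006209j
Node n4: branches {L2, R6, R11} → V_4 = 1.421-3.030j
Node n5: branches {L2, R5, L3, R8, R9, C1, R11, R13, R14} → V_5 = 1.374-3.047j
Node n6: branches {R1, R2, L1, R4, L3, R12, I1, R14} → V_6 = 1.433-3.190j
Node n7: branches {L1, R9, C1, C2} → V_7 = 1.793-4.188j
Source currents: i(V1)=-0.5364-0.09447j

3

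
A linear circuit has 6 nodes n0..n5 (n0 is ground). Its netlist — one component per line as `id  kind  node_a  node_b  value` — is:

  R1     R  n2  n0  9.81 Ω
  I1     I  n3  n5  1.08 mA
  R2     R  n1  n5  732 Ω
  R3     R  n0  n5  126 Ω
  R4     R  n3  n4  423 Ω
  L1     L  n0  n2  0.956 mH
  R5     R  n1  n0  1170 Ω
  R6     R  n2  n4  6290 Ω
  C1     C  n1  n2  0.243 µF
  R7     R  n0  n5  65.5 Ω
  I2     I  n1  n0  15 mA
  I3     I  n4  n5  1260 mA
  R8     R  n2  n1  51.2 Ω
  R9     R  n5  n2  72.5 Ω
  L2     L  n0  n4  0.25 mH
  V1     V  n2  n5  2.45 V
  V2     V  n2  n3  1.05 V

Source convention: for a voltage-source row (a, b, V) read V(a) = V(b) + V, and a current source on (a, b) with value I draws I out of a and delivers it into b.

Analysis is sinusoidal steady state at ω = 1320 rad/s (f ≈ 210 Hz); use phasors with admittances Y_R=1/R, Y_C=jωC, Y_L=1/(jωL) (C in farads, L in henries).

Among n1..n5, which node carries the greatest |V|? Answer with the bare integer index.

Apply KCL at each of the 5 non-ground nodes and solve the resulting linear system.
Node n1: branches {R2, R5, C1, I2, R8} → V_1 = -0.5930+1.554j
Node n2: branches {R1, L1, R6, C1, R8, R9, V1, V2} → V_2 = 0.2615+1.604j
Node n3: branches {I1, R4, V2} → V_3 = -0.7885+1.604j
Node n4: branches {R4, R6, I3, L2} → V_4 = -0.001683-0.4164j
Node n5: branches {I1, R2, R3, R7, I3, R9, V1} → V_5 = -2.189+1.604j
Source currents: i(V1)=-1.348+0.03730j, i(V2)=-0.0007801+0.004777j

5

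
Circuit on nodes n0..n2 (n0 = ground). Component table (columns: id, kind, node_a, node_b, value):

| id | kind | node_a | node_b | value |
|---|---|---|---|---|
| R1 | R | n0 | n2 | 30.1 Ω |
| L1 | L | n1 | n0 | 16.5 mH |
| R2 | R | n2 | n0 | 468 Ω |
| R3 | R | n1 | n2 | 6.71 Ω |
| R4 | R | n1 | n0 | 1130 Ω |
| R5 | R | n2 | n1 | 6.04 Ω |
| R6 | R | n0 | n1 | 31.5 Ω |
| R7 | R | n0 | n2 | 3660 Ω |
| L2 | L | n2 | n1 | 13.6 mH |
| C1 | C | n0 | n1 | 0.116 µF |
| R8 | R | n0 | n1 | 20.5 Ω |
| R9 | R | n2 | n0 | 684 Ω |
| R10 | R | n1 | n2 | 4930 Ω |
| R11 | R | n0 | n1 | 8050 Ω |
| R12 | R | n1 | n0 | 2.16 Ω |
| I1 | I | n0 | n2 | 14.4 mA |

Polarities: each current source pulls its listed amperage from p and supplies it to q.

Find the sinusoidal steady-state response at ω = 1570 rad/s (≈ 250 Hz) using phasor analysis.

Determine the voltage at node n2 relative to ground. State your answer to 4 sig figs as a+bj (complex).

MNA unknowns: 2 node voltages V₁..V_2
R1: Y=0.03322+0.000j on G[0,2]
L1: Y=0.000-0.03860j on G[1,0]
R2: Y=0.002137+0.000j on G[2,0]
R3: Y=0.1490+0.000j on G[1,2]
R4: Y=0.0008850+0.000j on G[1,0]
R5: Y=0.1656+0.000j on G[2,1]
R6: Y=0.03175+0.000j on G[0,1]
R7: Y=0.0002732+0.000j on G[0,2]
L2: Y=0.000-0.04683j on G[2,1]
C1: Y=0.000+0.0001821j on G[0,1]
R8: Y=0.04878+0.000j on G[0,1]
R9: Y=0.001462+0.000j on G[2,0]
R10: Y=0.0002028+0.000j on G[1,2]
R11: Y=0.0001242+0.000j on G[0,1]
R12: Y=0.4630+0.000j on G[1,0]
I1: z[0]−=0.0144, z[2]+=0.0144
solve → V1=0.02226+0.001157j, V2=0.06018+0.006082j

0.06018+0.006082j V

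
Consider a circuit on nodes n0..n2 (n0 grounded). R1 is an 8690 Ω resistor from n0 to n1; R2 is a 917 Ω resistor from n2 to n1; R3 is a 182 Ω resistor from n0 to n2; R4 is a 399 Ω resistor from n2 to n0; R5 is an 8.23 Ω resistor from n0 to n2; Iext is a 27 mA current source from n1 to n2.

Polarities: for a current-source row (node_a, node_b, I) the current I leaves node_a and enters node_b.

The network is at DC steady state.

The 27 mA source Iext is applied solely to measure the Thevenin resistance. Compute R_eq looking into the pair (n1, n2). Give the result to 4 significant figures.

R_eq = 829.5 Ω

MNA unknowns: 2 node voltages V₁..V_2
R1: Y=0.0001151 on G[0,1]
R2: Y=0.001091 on G[2,1]
R3: Y=0.005495 on G[0,2]
R4: Y=0.002506 on G[2,0]
R5: Y=0.1215 on G[0,2]
Iext: z[1]−=0.027, z[2]+=0.027
solve → V1=-22.38, V2=0.01988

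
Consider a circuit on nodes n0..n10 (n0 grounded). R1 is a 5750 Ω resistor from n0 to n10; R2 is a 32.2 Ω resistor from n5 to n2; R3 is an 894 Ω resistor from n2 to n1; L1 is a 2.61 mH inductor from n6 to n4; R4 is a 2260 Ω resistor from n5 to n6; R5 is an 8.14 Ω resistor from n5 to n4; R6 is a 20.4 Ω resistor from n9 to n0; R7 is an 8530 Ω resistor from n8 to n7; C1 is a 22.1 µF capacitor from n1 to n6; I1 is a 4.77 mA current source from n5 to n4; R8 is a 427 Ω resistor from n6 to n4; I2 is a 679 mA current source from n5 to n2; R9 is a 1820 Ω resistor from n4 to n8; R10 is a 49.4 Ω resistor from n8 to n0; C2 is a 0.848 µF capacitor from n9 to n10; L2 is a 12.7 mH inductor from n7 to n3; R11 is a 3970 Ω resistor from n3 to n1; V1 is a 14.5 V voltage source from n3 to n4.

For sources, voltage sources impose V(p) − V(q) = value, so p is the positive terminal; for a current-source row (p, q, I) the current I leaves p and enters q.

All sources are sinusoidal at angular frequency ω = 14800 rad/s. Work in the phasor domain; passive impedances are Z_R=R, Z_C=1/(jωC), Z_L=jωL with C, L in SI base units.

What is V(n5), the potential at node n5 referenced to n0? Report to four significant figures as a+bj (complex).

-2.775+0.05800j V

Element admittances at ω=14800 rad/s:
  Y(R1) = 0.0001739+0.000j S between n0,n10
  Y(R2) = 0.03106+0.000j S between n5,n2
  Y(R3) = 0.001119+0.000j S between n2,n1
  Y(L1) = 0.000-0.02589j S between n6,n4
  Y(R4) = 0.0004425+0.000j S between n5,n6
  Y(R5) = 0.1229+0.000j S between n5,n4
  Y(R6) = 0.04902+0.000j S between n9,n0
  Y(R7) = 0.0001172+0.000j S between n8,n7
  Y(C1) = 0.000+0.3271j S between n1,n6
  I1: injects 0.00477 A into n4 (from n5)
  Y(R8) = 0.002342+0.000j S between n6,n4
  I2: injects 0.679 A into n2 (from n5)
  Y(R9) = 0.0005495+0.000j S between n4,n8
  Y(R10) = 0.02024+0.000j S between n8,n0
  Y(C2) = 0.000+0.01255j S between n9,n10
  Y(L2) = 0.000-0.005320j S between n7,n3
  Y(R11) = 0.0002519+0.000j S between n3,n1
  V1: constraint V(n3)−V(n4) = 14.5
Assemble and solve the 11×11 MNA system:
  V(n1)=-2.396+0.9793j  V(n2)=18.34+0.09003j  V(n3)=11.95+0.04629j  V(n4)=-2.549+0.04629j  V(n5)=-2.775+0.05800j  V(n6)=-2.392+1.061j  V(n7)=11.95-0.2169j  V(n8)=0.000+0.000j  V(n9)=0.000+0.000j  V(n10)=0.000+0.000j
  i(V1)=-0.005014+0.0002604j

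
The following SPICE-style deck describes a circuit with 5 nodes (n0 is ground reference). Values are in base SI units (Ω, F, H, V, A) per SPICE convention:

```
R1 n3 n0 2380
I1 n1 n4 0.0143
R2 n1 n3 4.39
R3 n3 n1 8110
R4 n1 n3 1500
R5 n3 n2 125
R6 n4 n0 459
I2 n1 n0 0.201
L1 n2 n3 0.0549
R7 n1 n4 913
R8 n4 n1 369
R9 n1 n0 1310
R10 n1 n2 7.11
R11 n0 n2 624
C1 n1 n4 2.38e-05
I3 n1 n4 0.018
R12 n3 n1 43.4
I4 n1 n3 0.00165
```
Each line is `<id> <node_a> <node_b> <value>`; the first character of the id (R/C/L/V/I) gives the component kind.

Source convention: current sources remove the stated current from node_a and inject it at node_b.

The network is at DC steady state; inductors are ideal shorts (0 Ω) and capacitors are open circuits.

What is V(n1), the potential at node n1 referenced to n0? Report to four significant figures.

-51.13 V

MNA unknowns: 4 node voltages V₁..V_4 plus 1 source current (L1)
R1: Y=0.0004202 on G[3,0]
I1: z[1]−=0.0143, z[4]+=0.0143
R2: Y=0.2278 on G[1,3]
R3: Y=0.0001233 on G[3,1]
R4: Y=0.0006667 on G[1,3]
R5: Y=0.008000 on G[3,2]
R6: Y=0.002179 on G[4,0]
I2: z[1]−=0.201, z[0]+=0.201
L1: row V2−V3=0, i_L1 at 2,3
R7: Y=0.001095 on G[1,4]
R8: Y=0.002710 on G[4,1]
R9: Y=0.0007634 on G[1,0]
R10: Y=0.1406 on G[1,2]
R11: Y=0.001603 on G[0,2]
C1: Y=0.000 on G[1,4]
I3: z[1]−=0.018, z[4]+=0.018
R12: Y=0.02304 on G[3,1]
I4: z[1]−=0.00165, z[3]+=0.00165
solve → V1=-51.13, V2=-50.87, V3=-50.87, V4=-27.12
aux → i_L1=0.04403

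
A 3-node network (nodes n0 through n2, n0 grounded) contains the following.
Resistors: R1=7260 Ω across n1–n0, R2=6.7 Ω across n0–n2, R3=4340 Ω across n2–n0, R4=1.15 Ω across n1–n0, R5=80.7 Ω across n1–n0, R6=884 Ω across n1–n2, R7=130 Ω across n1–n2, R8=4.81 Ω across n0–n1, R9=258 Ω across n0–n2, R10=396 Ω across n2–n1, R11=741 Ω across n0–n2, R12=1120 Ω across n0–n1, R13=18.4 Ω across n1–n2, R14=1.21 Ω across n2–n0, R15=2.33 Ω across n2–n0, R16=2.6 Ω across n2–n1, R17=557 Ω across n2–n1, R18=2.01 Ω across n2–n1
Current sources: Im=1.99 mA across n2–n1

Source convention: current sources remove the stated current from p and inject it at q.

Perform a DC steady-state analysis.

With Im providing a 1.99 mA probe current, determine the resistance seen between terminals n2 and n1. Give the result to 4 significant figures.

R_eq = 0.6391 Ω

Apply KCL at each of the 2 non-ground nodes and solve the resulting linear system.
Node n1: branches {R1, R4, R5, R6, R7, R8, R10, R12, R13, R16, R17, R18, Im} → V_1 = 0.0007171
Node n2: branches {R2, R3, R6, R7, R9, R10, R11, R13, R14, R15, R16, R17, R18, Im} → V_2 = -0.0005547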